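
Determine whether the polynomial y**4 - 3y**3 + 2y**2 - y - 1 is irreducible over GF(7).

Write f(y) = y**4 - 3y**3 + 2y**2 - y - 1.
Check for roots in GF(7): f(0) = 6; f(1) = 5; f(2) = 4; f(3) = 0 → root; f(4) = 0 → root; f(5) = 0 → root; f(6) = 6.
f(3) = 0, so (y − 3) divides f(y); f is reducible.

No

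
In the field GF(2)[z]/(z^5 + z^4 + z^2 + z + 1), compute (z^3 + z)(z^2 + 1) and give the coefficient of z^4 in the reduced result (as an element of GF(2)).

Multiply in GF(2)[z]: (z^3 + z)·(z^2 + 1) = z^5 + z.
Reduce using z^5 ≡ z^4 + z^2 + z + 1 (mod z^5 + z^4 + z^2 + z + 1).
Reduced: z^4 + z^2 + 1.

1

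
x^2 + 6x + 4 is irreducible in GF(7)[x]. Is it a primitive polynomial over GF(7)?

No

Write f(x) = x^2 + 6x + 4.
|GF(7^2)^×| = 7^2 − 1 = 48. Prime factorization: 48 = 2^4·3.
f is primitive ⇔ x has order 48 in GF(7)[x]/(f), i.e. x^(48/q) ≠ 1 for each prime q | 48.
x^(24) mod f = 1
x^(16) mod f = 2.
Since x^(24) = 1, the order of x divides 24 < 48; not primitive.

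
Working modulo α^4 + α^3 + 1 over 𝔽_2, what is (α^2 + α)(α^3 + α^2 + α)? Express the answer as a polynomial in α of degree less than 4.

α^3 + α^2 + α + 1

Multiply in 𝔽_2[α]: (α^2 + α)·(α^3 + α^2 + α) = α^5 + α^2.
Reduce using α^4 ≡ α^3 + 1 (mod α^4 + α^3 + 1).
Reduced: α^3 + α^2 + α + 1.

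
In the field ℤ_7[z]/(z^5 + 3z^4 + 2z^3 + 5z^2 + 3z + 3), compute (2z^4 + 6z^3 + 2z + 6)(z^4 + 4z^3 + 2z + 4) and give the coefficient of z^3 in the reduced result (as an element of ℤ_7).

5

Multiply in ℤ_7[z]: (2z^4 + 6z^3 + 2z + 6)·(z^4 + 4z^3 + 2z + 4) = 2z^8 + 3z^6 + 6z^5 + 6z^4 + 6z^3 + 4z^2 + 6z + 3.
Reduce using z^5 ≡ 4z^4 + 5z^3 + 2z^2 + 4z + 4 (mod z^5 + 3z^4 + 2z^3 + 5z^2 + 3z + 3).
Reduced: 6z^4 + 5z^3 + 4z^2 + 6.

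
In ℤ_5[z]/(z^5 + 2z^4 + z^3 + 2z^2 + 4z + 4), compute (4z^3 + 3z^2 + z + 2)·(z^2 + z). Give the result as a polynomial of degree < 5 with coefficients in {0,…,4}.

Multiply in ℤ_5[z]: (4z^3 + 3z^2 + z + 2)·(z^2 + z) = 4z^5 + 2z^4 + 4z^3 + 3z^2 + 2z.
Reduce using z^5 ≡ 3z^4 + 4z^3 + 3z^2 + z + 1 (mod z^5 + 2z^4 + z^3 + 2z^2 + 4z + 4).
Reduced: 4z^4 + z + 4.

4z^4 + z + 4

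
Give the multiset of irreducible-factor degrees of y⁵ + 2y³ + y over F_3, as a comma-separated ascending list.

1, 2, 2

Write g(y) = y⁵ + 2y³ + y.
Roots in F_3: g(0) = 0 → root; g(1) = 1; g(2) = 2.
Linear factors from roots: (y).
Complete factorization: g(y) = (y)·(y² + 1)^2.
Factor degrees with multiplicity: 1 + 2 + 2 = 5.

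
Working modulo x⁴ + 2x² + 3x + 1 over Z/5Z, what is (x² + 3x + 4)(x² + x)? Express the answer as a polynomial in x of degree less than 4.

4x^3 + x + 4

Multiply in Z/5Z[x]: (x² + 3x + 4)·(x² + x) = x⁴ + 4x³ + 2x² + 4x.
Reduce using x⁴ ≡ 3x² + 2x + 4 (mod x⁴ + 2x² + 3x + 1).
Reduced: 4x³ + x + 4.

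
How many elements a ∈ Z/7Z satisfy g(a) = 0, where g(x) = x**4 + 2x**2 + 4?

Evaluate at each of the 7 elements of Z/7Z:
g(0) = 4; g(1) = 0 → root; g(2) = 0 → root; g(3) = 5; g(4) = 5; g(5) = 0 → root; g(6) = 0 → root.
Roots: {1, 2, 5, 6}.

4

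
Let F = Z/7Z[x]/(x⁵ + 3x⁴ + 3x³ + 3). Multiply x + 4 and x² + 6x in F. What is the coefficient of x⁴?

0

Multiply in Z/7Z[x]: (x + 4)·(x² + 6x) = x³ + 3x² + 3x.
Reduced: x³ + 3x² + 3x.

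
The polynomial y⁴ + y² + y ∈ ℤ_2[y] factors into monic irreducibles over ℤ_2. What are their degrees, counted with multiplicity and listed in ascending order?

Write h(y) = y⁴ + y² + y.
Roots in ℤ_2: h(0) = 0 → root; h(1) = 1.
Linear factors from roots: (y).
Complete factorization: h(y) = (y)·(y³ + y + 1).
Factor degrees with multiplicity: 1 + 3 = 4.

1, 3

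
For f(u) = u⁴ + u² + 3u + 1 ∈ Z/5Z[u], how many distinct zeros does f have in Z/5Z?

2

Evaluate at each of the 5 elements of Z/5Z:
f(0) = 1; f(1) = 1; f(2) = 2; f(3) = 0 → root; f(4) = 0 → root.
Roots: {3, 4}.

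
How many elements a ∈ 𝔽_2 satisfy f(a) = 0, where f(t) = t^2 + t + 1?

0

Evaluate at each of the 2 elements of 𝔽_2:
f(0) = 1; f(1) = 1.
No element is a root.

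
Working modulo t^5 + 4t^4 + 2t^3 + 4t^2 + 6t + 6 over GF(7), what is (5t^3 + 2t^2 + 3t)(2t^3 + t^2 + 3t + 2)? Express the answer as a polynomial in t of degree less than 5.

t^4 + 6t^3 + 6t + 4

Multiply in GF(7)[t]: (5t^3 + 2t^2 + 3t)·(2t^3 + t^2 + 3t + 2) = 3t^6 + 2t^5 + 2t^4 + 5t^3 + 6t^2 + 6t.
Reduce using t^5 ≡ 3t^4 + 5t^3 + 3t^2 + t + 1 (mod t^5 + 4t^4 + 2t^3 + 4t^2 + 6t + 6).
Reduced: t^4 + 6t^3 + 6t + 4.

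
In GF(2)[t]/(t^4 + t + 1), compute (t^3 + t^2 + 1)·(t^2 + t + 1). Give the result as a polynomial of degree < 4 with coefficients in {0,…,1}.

Multiply in GF(2)[t]: (t^3 + t^2 + 1)·(t^2 + t + 1) = t^5 + t + 1.
Reduce using t^4 ≡ t + 1 (mod t^4 + t + 1).
Reduced: t^2 + 1.

t^2 + 1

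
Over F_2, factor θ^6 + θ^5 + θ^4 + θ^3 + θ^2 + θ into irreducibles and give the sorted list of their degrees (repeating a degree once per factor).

1, 1, 2, 2

Write f(θ) = θ^6 + θ^5 + θ^4 + θ^3 + θ^2 + θ.
Roots in F_2: f(0) = 0 → root; f(1) = 0 → root.
Linear factors from roots: (θ), (θ + 1).
Complete factorization: f(θ) = (θ)·(θ + 1)·(θ^2 + θ + 1)^2.
Factor degrees with multiplicity: 1 + 1 + 2 + 2 = 6.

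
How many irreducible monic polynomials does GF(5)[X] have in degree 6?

The number of monic irreducibles of degree 6 over GF(5) is (1/6)·Σ_{d∣6} μ(6/d) 5^d.
Divisors of 6: 1, 2, 3, 6; μ(6/d) for each: 1, -1, -1, 1.
Σ = 5^1 − 5^2 − 5^3 + 5^6 = 15480.
N = 15480/6 = 2580.

2580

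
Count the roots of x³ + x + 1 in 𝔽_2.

0

Write h(x) = x³ + x + 1.
Evaluate at each of the 2 elements of 𝔽_2:
h(0) = 1; h(1) = 1.
No element is a root.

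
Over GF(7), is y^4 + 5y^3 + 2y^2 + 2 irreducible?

No

Write P(y) = y^4 + 5y^3 + 2y^2 + 2.
Check for roots in GF(7): P(0) = 2; P(1) = 3; P(2) = 3; P(3) = 5; P(4) = 1; P(5) = 0 → root; P(6) = 0 → root.
P(5) = 0, so (y − 5) divides P(y); P is reducible.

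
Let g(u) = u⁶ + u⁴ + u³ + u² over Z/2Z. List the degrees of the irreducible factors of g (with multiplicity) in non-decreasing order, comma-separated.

1, 1, 1, 3

Roots in Z/2Z: g(0) = 0 → root; g(1) = 0 → root.
Linear factors from roots: (u), (u + 1).
Complete factorization: g(u) = (u + 1)·(u)^2·(u³ + u² + 1).
Factor degrees with multiplicity: 1 + 1 + 1 + 3 = 6.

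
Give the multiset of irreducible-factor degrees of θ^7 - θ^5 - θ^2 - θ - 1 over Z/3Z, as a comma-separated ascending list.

Write f(θ) = θ^7 - θ^5 - θ^2 - θ - 1.
Roots in Z/3Z: f(0) = 2; f(1) = 0 → root; f(2) = 2.
Linear factors from roots: (θ - 1).
Complete factorization: f(θ) = (θ - 1)·(θ^2 + 1)·(θ^2 - θ - 1)^2.
Factor degrees with multiplicity: 1 + 2 + 2 + 2 = 7.

1, 2, 2, 2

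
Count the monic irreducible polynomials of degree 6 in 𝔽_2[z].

9

x^(2^6) − x is the product of all monic irreducibles of degree dividing 6; Möbius inversion gives N = (1/6) Σ μ(6/d)·2^d.
Divisors of 6: 1, 2, 3, 6; μ(6/d) for each: 1, -1, -1, 1.
Σ = 2^1 − 2^2 − 2^3 + 2^6 = 54.
N = 54/6 = 9.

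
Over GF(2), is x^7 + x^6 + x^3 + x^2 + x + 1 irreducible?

Write m(x) = x^7 + x^6 + x^3 + x^2 + x + 1.
Check for roots in GF(2): m(0) = 1; m(1) = 0 → root.
m(1) = 0, so (x − 1) divides m(x); m is reducible.

No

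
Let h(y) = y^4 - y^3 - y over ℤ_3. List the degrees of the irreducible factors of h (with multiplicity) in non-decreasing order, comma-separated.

1, 1, 2

Roots in ℤ_3: h(0) = 0 → root; h(1) = 2; h(2) = 0 → root.
Linear factors from roots: (y), (y + 1).
Complete factorization: h(y) = (y)·(y + 1)·(y^2 + y - 1).
Factor degrees with multiplicity: 1 + 1 + 2 = 4.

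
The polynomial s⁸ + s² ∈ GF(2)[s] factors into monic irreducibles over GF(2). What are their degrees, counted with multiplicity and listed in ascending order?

Write g(s) = s⁸ + s².
Roots in GF(2): g(0) = 0 → root; g(1) = 0 → root.
Linear factors from roots: (s), (s + 1).
Complete factorization: g(s) = (s)^2·(s + 1)^2·(s² + s + 1)^2.
Factor degrees with multiplicity: 1 + 1 + 1 + 1 + 2 + 2 = 8.

1, 1, 1, 1, 2, 2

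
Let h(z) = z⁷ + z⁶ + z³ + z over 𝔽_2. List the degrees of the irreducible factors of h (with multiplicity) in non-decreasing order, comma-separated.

1, 1, 2, 3

Roots in 𝔽_2: h(0) = 0 → root; h(1) = 0 → root.
Linear factors from roots: (z), (z + 1).
Complete factorization: h(z) = (z)·(z + 1)·(z² + z + 1)·(z³ + z² + 1).
Factor degrees with multiplicity: 1 + 1 + 2 + 3 = 7.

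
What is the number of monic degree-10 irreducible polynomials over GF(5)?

By the necklace-counting formula, N_5(10) = (1/10) Σ_{d|10} μ(10/d)·5^d.
Divisors of 10: 1, 2, 5, 10; μ(10/d) for each: 1, -1, -1, 1.
Σ = 5^1 − 5^2 − 5^5 + 5^10 = 9762480.
N = 9762480/10 = 976248.

976248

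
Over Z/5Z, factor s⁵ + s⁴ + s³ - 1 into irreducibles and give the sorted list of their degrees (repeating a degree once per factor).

1, 1, 1, 2

Write f(s) = s⁵ + s⁴ + s³ - 1.
Roots in Z/5Z: f(0) = 4; f(1) = 2; f(2) = 0 → root; f(3) = 0 → root; f(4) = 3.
Linear factors from roots: (s - 2), (s + 2).
Complete factorization: f(s) = (s - 2)·(s + 2)^2·(s² - s + 2).
Factor degrees with multiplicity: 1 + 1 + 1 + 2 = 5.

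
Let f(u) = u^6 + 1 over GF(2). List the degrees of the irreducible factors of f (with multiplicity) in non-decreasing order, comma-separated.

Roots in GF(2): f(0) = 1; f(1) = 0 → root.
Linear factors from roots: (u + 1).
Complete factorization: f(u) = (u + 1)^2·(u^2 + u + 1)^2.
Factor degrees with multiplicity: 1 + 1 + 2 + 2 = 6.

1, 1, 2, 2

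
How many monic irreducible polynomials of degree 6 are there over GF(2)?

9

By the necklace-counting formula, N_2(6) = (1/6) Σ_{d|6} μ(6/d)·2^d.
Divisors of 6: 1, 2, 3, 6; μ(6/d) for each: 1, -1, -1, 1.
Σ = 2^1 − 2^2 − 2^3 + 2^6 = 54.
N = 54/6 = 9.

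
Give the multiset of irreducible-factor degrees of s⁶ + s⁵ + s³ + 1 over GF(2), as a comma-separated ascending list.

1, 1, 1, 3

Write f(s) = s⁶ + s⁵ + s³ + 1.
Roots in GF(2): f(0) = 1; f(1) = 0 → root.
Linear factors from roots: (s + 1).
Complete factorization: f(s) = (s + 1)^3·(s³ + s + 1).
Factor degrees with multiplicity: 1 + 1 + 1 + 3 = 6.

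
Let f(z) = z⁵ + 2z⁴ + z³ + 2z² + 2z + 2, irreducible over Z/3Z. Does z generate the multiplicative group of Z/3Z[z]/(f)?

|GF(3^5)^×| = 3^5 − 1 = 242. Prime factorization: 242 = 2·11^2.
f is primitive ⇔ z has order 242 in GF(3)[z]/(f), i.e. z^(242/q) ≠ 1 for each prime q | 242.
z^(121) mod f = 1
z^(22) mod f = z⁴ + z² + 2z + 2.
Since z^(121) = 1, the order of z divides 121 < 242; not primitive.

No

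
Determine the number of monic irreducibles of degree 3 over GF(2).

2

By the necklace-counting formula, N_2(3) = (1/3) Σ_{d|3} μ(3/d)·2^d.
Divisors of 3: 1, 3; μ(3/d) for each: -1, 1.
Σ = − 2^1 + 2^3 = 6.
N = 6/3 = 2.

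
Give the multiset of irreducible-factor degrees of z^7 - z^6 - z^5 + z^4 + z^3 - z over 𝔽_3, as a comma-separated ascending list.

Write f(z) = z^7 - z^6 - z^5 + z^4 + z^3 - z.
Roots in 𝔽_3: f(0) = 0 → root; f(1) = 0 → root; f(2) = 0 → root.
Linear factors from roots: (z), (z - 1), (z + 1).
Complete factorization: f(z) = (z)·(z - 1)·(z + 1)^2·(z^3 + z^2 - z + 1).
Factor degrees with multiplicity: 1 + 1 + 1 + 1 + 3 = 7.

1, 1, 1, 1, 3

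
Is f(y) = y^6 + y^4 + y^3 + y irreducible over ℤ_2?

Check for roots in ℤ_2: f(0) = 0 → root; f(1) = 0 → root.
f(0) = 0, so (y) divides f(y); f is reducible.

No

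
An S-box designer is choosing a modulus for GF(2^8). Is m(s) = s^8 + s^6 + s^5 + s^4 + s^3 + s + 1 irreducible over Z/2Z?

Yes

Check for roots in Z/2Z: m(0) = 1; m(1) = 1.
No roots, so no linear factors.
Monic irreducibles of degree 2 over GF(2): s^2 + s + 1.
None of them divide m (all give nonzero remainder).
Monic irreducibles of degree 3 over GF(2): s^3 + s + 1, s^3 + s^2 + 1.
None of them divide m (all give nonzero remainder).
Monic irreducibles of degree 4 over GF(2): s^4 + s + 1, s^4 + s^3 + 1, s^4 + s^3 + s^2 + s + 1.
None of them divide m (all give nonzero remainder).
No irreducible factor of degree ≤ 4 exists, so m is irreducible over GF(2).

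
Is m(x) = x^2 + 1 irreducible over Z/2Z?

No

Check for roots in Z/2Z: m(0) = 1; m(1) = 0 → root.
m(1) = 0, so (x − 1) divides m(x); m is reducible.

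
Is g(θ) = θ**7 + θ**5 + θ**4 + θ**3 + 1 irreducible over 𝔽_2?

Yes

Check for roots in 𝔽_2: g(0) = 1; g(1) = 1.
No roots, so no linear factors.
Monic irreducibles of degree 2 over GF(2): θ**2 + θ + 1.
None of them divide g (all give nonzero remainder).
Monic irreducibles of degree 3 over GF(2): θ**3 + θ + 1, θ**3 + θ**2 + 1.
None of them divide g (all give nonzero remainder).
No irreducible factor of degree ≤ 3 exists, so g is irreducible over GF(2).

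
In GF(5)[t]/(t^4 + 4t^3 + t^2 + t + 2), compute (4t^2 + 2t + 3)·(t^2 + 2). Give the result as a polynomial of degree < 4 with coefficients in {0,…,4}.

Multiply in GF(5)[t]: (4t^2 + 2t + 3)·(t^2 + 2) = 4t^4 + 2t^3 + t^2 + 4t + 1.
Reduce using t^4 ≡ t^3 + 4t^2 + 4t + 3 (mod t^4 + 4t^3 + t^2 + t + 2).
Reduced: t^3 + 2t^2 + 3.

t^3 + 2t^2 + 3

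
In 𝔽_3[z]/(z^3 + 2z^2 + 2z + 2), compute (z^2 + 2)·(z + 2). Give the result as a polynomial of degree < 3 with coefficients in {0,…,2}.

2

Multiply in 𝔽_3[z]: (z^2 + 2)·(z + 2) = z^3 + 2z^2 + 2z + 1.
Reduce using z^3 ≡ z^2 + z + 1 (mod z^3 + 2z^2 + 2z + 2).
Reduced: 2.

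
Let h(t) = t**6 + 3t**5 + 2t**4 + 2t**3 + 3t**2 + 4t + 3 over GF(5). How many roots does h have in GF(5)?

1

Evaluate at each of the 5 elements of GF(5):
h(0) = 3; h(1) = 3; h(2) = 1; h(3) = 1; h(4) = 0 → root.
Roots: {4}.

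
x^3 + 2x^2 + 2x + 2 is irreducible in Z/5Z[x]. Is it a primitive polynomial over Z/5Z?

Yes

Write f(x) = x^3 + 2x^2 + 2x + 2.
|GF(5^3)^×| = 5^3 − 1 = 124. Prime factorization: 124 = 2^2·31.
f is primitive ⇔ x has order 124 in GF(5)[x]/(f), i.e. x^(124/q) ≠ 1 for each prime q | 124.
x^(62) mod f = 4.
x^(4) mod f = 2x^2 + 2x + 4.
None equal 1, so x has full order 124; f is primitive.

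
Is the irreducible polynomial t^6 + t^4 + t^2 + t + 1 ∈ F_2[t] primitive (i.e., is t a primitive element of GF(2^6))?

Write f(t) = t^6 + t^4 + t^2 + t + 1.
|GF(2^6)^×| = 2^6 − 1 = 63. Prime factorization: 63 = 3^2·7.
f is primitive ⇔ t has order 63 in GF(2)[t]/(f), i.e. t^(63/q) ≠ 1 for each prime q | 63.
t^(21) mod f = 1
t^(9) mod f = t^4 + t^2 + t.
Since t^(21) = 1, the order of t divides 21 < 63; not primitive.

No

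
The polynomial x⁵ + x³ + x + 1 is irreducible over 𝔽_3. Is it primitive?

Write f(x) = x⁵ + x³ + x + 1.
|GF(3^5)^×| = 3^5 − 1 = 242. Prime factorization: 242 = 2·11^2.
f is primitive ⇔ x has order 242 in GF(3)[x]/(f), i.e. x^(242/q) ≠ 1 for each prime q | 242.
x^(121) mod f = 2.
x^(22) mod f = x⁴ + x² + 2.
None equal 1, so x has full order 242; f is primitive.

Yes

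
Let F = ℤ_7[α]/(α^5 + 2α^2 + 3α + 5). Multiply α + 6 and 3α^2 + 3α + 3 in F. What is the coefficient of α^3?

Multiply in ℤ_7[α]: (α + 6)·(3α^2 + 3α + 3) = 3α^3 + 4.
Reduced: 3α^3 + 4.

3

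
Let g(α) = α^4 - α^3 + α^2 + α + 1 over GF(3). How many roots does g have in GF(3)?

Evaluate at each of the 3 elements of GF(3):
g(0) = 1; g(1) = 0 → root; g(2) = 0 → root.
Roots: {1, 2}.

2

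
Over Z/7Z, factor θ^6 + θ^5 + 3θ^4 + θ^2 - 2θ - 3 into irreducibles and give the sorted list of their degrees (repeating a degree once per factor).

Write g(θ) = θ^6 + θ^5 + 3θ^4 + θ^2 - 2θ - 3.
Complete factorization: g(θ) = (θ^6 + θ^5 + 3θ^4 + θ^2 - 2θ - 3).
Factor degrees with multiplicity: 6 = 6.

6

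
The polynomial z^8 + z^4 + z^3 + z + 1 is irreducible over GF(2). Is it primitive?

Write f(z) = z^8 + z^4 + z^3 + z + 1.
|GF(2^8)^×| = 2^8 − 1 = 255. Prime factorization: 255 = 3·5·17.
f is primitive ⇔ z has order 255 in GF(2)[z]/(f), i.e. z^(255/q) ≠ 1 for each prime q | 255.
z^(85) mod f = z^7 + z^5 + z^4 + z^3 + z^2 + 1.
z^(51) mod f = 1
z^(15) mod f = z^5 + z^3 + z^2 + z + 1.
Since z^(51) = 1, the order of z divides 51 < 255; not primitive.

No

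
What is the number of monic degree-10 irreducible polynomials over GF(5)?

x^(5^10) − x is the product of all monic irreducibles of degree dividing 10; Möbius inversion gives N = (1/10) Σ μ(10/d)·5^d.
Divisors of 10: 1, 2, 5, 10; μ(10/d) for each: 1, -1, -1, 1.
Σ = 5^1 − 5^2 − 5^5 + 5^10 = 9762480.
N = 9762480/10 = 976248.

976248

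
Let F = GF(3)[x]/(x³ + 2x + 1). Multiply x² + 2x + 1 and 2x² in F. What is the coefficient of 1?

2

Multiply in GF(3)[x]: (x² + 2x + 1)·(2x²) = 2x⁴ + x³ + 2x².
Reduce using x³ ≡ x + 2 (mod x³ + 2x + 1).
Reduced: x² + 2x + 2.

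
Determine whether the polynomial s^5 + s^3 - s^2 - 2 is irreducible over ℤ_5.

No

Write f(s) = s^5 + s^3 - s^2 - 2.
Check for roots in ℤ_5: f(0) = 3; f(1) = 4; f(2) = 4; f(3) = 4; f(4) = 0 → root.
f(4) = 0, so (s − 4) divides f(s); f is reducible.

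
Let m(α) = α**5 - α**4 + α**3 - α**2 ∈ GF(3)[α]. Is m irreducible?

Check for roots in GF(3): m(0) = 0 → root; m(1) = 0 → root; m(2) = 2.
m(0) = 0, so (α) divides m(α); m is reducible.

No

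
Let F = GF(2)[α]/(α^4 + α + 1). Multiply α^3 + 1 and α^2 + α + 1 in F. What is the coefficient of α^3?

1

Multiply in GF(2)[α]: (α^3 + 1)·(α^2 + α + 1) = α^5 + α^4 + α^3 + α^2 + α + 1.
Reduce using α^4 ≡ α + 1 (mod α^4 + α + 1).
Reduced: α^3 + α.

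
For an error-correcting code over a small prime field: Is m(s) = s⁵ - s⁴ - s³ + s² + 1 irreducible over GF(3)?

Yes

Check for roots in GF(3): m(0) = 1; m(1) = 1; m(2) = 1.
No roots, so no linear factors.
Monic irreducibles of degree 2 over GF(3): s² + 1, s² + s - 1, s² - s - 1.
None of them divide m (all give nonzero remainder).
No irreducible factor of degree ≤ 2 exists, so m is irreducible over GF(3).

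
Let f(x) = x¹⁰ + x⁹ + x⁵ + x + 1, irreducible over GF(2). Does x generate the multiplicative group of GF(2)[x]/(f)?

No

|GF(2^10)^×| = 2^10 − 1 = 1023. Prime factorization: 1023 = 3·11·31.
f is primitive ⇔ x has order 1023 in GF(2)[x]/(f), i.e. x^(1023/q) ≠ 1 for each prime q | 1023.
x^(341) mod f = x⁹ + x⁶ + x⁵ + x² + 1.
x^(93) mod f = x⁸ + x² + x + 1.
x^(33) mod f = 1
Since x^(33) = 1, the order of x divides 33 < 1023; not primitive.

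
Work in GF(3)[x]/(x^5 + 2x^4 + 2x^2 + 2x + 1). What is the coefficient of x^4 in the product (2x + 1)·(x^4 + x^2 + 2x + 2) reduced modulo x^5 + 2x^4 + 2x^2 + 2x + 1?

0

Multiply in GF(3)[x]: (2x + 1)·(x^4 + x^2 + 2x + 2) = 2x^5 + x^4 + 2x^3 + 2x^2 + 2.
Reduce using x^5 ≡ x^4 + x^2 + x + 2 (mod x^5 + 2x^4 + 2x^2 + 2x + 1).
Reduced: 2x^3 + x^2 + 2x.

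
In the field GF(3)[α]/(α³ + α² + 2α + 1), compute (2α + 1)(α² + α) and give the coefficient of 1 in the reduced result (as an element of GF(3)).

Multiply in GF(3)[α]: (2α + 1)·(α² + α) = 2α³ + α.
Reduce using α³ ≡ 2α² + α + 2 (mod α³ + α² + 2α + 1).
Reduced: α² + 1.

1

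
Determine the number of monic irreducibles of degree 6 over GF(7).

19544

Gauss's count: N_{7}(6) = (1/6) Σ_{d|6} μ(6/d)·7^d.
Divisors of 6: 1, 2, 3, 6; μ(6/d) for each: 1, -1, -1, 1.
Σ = 7^1 − 7^2 − 7^3 + 7^6 = 117264.
N = 117264/6 = 19544.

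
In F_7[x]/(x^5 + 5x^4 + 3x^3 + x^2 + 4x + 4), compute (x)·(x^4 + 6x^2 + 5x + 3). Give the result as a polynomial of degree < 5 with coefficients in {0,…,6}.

Multiply in F_7[x]: (x)·(x^4 + 6x^2 + 5x + 3) = x^5 + 6x^3 + 5x^2 + 3x.
Reduce using x^5 ≡ 2x^4 + 4x^3 + 6x^2 + 3x + 3 (mod x^5 + 5x^4 + 3x^3 + x^2 + 4x + 4).
Reduced: 2x^4 + 3x^3 + 4x^2 + 6x + 3.

2x^4 + 3x^3 + 4x^2 + 6x + 3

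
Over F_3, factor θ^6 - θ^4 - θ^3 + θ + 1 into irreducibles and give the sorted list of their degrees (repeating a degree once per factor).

Write h(θ) = θ^6 - θ^4 - θ^3 + θ + 1.
Roots in F_3: h(0) = 1; h(1) = 1; h(2) = 1.
Complete factorization: h(θ) = (θ^6 - θ^4 - θ^3 + θ + 1).
Factor degrees with multiplicity: 6 = 6.

6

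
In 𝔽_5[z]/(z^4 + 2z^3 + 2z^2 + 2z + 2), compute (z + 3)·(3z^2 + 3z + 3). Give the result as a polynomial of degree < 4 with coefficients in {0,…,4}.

3z^3 + 2z^2 + 2z + 4

Multiply in 𝔽_5[z]: (z + 3)·(3z^2 + 3z + 3) = 3z^3 + 2z^2 + 2z + 4.
Reduced: 3z^3 + 2z^2 + 2z + 4.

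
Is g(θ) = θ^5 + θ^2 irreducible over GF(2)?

No

Check for roots in GF(2): g(0) = 0 → root; g(1) = 0 → root.
g(0) = 0, so (θ) divides g(θ); g is reducible.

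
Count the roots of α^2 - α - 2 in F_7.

Write P(α) = α^2 - α - 2.
Evaluate at each of the 7 elements of F_7:
P(0) = 5; P(1) = 5; P(2) = 0 → root; P(3) = 4; P(4) = 3; P(5) = 4; P(6) = 0 → root.
Roots: {2, 6}.

2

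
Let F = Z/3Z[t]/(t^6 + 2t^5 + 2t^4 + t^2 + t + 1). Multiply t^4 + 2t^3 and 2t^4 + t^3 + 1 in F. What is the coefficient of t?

0

Multiply in Z/3Z[t]: (t^4 + 2t^3)·(2t^4 + t^3 + 1) = 2t^8 + 2t^7 + 2t^6 + t^4 + 2t^3.
Reduce using t^6 ≡ t^5 + t^4 + 2t^2 + 2t + 2 (mod t^6 + 2t^5 + 2t^4 + t^2 + t + 1).
Reduced: t^4 + 2t^3 + t^2 + 1.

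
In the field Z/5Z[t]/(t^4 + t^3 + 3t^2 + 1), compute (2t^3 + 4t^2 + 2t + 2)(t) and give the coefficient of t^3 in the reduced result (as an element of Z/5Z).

2

Multiply in Z/5Z[t]: (2t^3 + 4t^2 + 2t + 2)·(t) = 2t^4 + 4t^3 + 2t^2 + 2t.
Reduce using t^4 ≡ 4t^3 + 2t^2 + 4 (mod t^4 + t^3 + 3t^2 + 1).
Reduced: 2t^3 + t^2 + 2t + 3.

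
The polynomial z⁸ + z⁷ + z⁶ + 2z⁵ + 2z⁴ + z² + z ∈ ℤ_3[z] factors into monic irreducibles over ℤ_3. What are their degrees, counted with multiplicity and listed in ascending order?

Write f(z) = z⁸ + z⁷ + z⁶ + 2z⁵ + 2z⁴ + z² + z.
Roots in ℤ_3: f(0) = 0 → root; f(1) = 0 → root; f(2) = 1.
Linear factors from roots: (z), (z + 2).
Complete factorization: f(z) = (z)·(z + 2)^2·(z² + z + 2)·(z³ + 2z² + 2z + 2).
Factor degrees with multiplicity: 1 + 1 + 1 + 2 + 3 = 8.

1, 1, 1, 2, 3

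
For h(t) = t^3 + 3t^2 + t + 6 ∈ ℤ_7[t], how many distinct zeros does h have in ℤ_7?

Evaluate at each of the 7 elements of ℤ_7:
h(0) = 6; h(1) = 4; h(2) = 0 → root; h(3) = 0 → root; h(4) = 3; h(5) = 1; h(6) = 0 → root.
Roots: {2, 3, 6}.

3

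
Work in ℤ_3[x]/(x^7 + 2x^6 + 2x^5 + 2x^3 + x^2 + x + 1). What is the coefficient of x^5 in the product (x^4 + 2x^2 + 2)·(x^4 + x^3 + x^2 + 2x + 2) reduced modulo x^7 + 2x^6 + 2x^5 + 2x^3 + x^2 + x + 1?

0

Multiply in ℤ_3[x]: (x^4 + 2x^2 + 2)·(x^4 + x^3 + x^2 + 2x + 2) = x^8 + x^7 + x^5 + x + 1.
Reduce using x^7 ≡ x^6 + x^5 + x^3 + 2x^2 + 2x + 2 (mod x^7 + 2x^6 + 2x^5 + 2x^3 + x^2 + x + 1).
Reduced: x^4 + x^3 + x + 2.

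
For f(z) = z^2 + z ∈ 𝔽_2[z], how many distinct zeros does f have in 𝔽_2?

2

Evaluate at each of the 2 elements of 𝔽_2:
f(0) = 0 → root; f(1) = 0 → root.
Roots: {0, 1}.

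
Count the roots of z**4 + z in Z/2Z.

2

Write g(z) = z**4 + z.
Evaluate at each of the 2 elements of Z/2Z:
g(0) = 0 → root; g(1) = 0 → root.
Roots: {0, 1}.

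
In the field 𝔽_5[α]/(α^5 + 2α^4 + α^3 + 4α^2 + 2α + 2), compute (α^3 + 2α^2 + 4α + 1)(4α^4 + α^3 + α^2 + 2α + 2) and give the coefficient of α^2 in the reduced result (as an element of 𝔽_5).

Multiply in 𝔽_5[α]: (α^3 + 2α^2 + 4α + 1)·(4α^4 + α^3 + α^2 + 2α + 2) = 4α^7 + 4α^6 + 4α^5 + 2α^4 + α^3 + 3α^2 + 2.
Reduce using α^5 ≡ 3α^4 + 4α^3 + α^2 + 3α + 3 (mod α^5 + 2α^4 + α^3 + 4α^2 + 2α + 2).
Reduced: 4α^4 + α^3 + α^2 + 2α + 1.

1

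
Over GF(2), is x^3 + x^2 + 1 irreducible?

Yes

Write f(x) = x^3 + x^2 + 1.
Check for roots in GF(2): f(0) = 1; f(1) = 1.
No roots. A degree-3 polynomial over a field with no linear factor is irreducible.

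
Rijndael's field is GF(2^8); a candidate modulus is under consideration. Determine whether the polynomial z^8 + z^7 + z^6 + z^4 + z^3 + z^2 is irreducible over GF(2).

No

Write P(z) = z^8 + z^7 + z^6 + z^4 + z^3 + z^2.
Check for roots in GF(2): P(0) = 0 → root; P(1) = 0 → root.
P(0) = 0, so (z) divides P(z); P is reducible.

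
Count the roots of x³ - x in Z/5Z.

Write P(x) = x³ - x.
Evaluate at each of the 5 elements of Z/5Z:
P(0) = 0 → root; P(1) = 0 → root; P(2) = 1; P(3) = 4; P(4) = 0 → root.
Roots: {0, 1, 4}.

3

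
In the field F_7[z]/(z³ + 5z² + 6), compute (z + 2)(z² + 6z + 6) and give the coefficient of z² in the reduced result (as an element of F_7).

3

Multiply in F_7[z]: (z + 2)·(z² + 6z + 6) = z³ + z² + 4z + 5.
Reduce using z³ ≡ 2z² + 1 (mod z³ + 5z² + 6).
Reduced: 3z² + 4z + 6.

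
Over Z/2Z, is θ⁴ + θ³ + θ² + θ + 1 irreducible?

Yes

Write h(θ) = θ⁴ + θ³ + θ² + θ + 1.
Check for roots in Z/2Z: h(0) = 1; h(1) = 1.
No roots, so no linear factors.
Monic irreducibles of degree 2 over GF(2): θ² + θ + 1.
None of them divide h (all give nonzero remainder).
No irreducible factor of degree ≤ 2 exists, so h is irreducible over GF(2).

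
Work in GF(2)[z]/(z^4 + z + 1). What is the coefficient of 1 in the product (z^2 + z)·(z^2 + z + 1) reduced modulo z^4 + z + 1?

Multiply in GF(2)[z]: (z^2 + z)·(z^2 + z + 1) = z^4 + z.
Reduce using z^4 ≡ z + 1 (mod z^4 + z + 1).
Reduced: 1.

1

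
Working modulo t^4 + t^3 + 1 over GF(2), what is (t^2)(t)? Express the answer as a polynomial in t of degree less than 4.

Multiply in GF(2)[t]: (t^2)·(t) = t^3.
Reduced: t^3.

t^3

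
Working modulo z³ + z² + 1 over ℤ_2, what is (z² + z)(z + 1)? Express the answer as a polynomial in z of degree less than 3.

Multiply in ℤ_2[z]: (z² + z)·(z + 1) = z³ + z.
Reduce using z³ ≡ z² + 1 (mod z³ + z² + 1).
Reduced: z² + z + 1.

z^2 + z + 1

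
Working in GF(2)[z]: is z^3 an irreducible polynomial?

No

Write P(z) = z^3.
Check for roots in GF(2): P(0) = 0 → root; P(1) = 1.
P(0) = 0, so (z) divides P(z); P is reducible.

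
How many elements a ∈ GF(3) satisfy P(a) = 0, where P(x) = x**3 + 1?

1

Evaluate at each of the 3 elements of GF(3):
P(0) = 1; P(1) = 2; P(2) = 0 → root.
Roots: {2}.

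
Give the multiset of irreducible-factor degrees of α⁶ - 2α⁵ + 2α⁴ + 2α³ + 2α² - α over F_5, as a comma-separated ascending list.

Write g(α) = α⁶ - 2α⁵ + 2α⁴ + 2α³ + 2α² - α.
Roots in F_5: g(0) = 0 → root; g(1) = 4; g(2) = 4; g(3) = 4; g(4) = 1.
Linear factors from roots: (α).
Complete factorization: g(α) = (α)·(α² - 2)·(α³ - 2α² - α - 2).
Factor degrees with multiplicity: 1 + 2 + 3 = 6.

1, 2, 3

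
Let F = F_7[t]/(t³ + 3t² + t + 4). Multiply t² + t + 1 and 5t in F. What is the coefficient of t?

Multiply in F_7[t]: (t² + t + 1)·(5t) = 5t³ + 5t² + 5t.
Reduce using t³ ≡ 4t² + 6t + 3 (mod t³ + 3t² + t + 4).
Reduced: 4t² + 1.

0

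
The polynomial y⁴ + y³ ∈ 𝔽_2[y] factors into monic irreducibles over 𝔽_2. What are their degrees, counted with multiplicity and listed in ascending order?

Write h(y) = y⁴ + y³.
Roots in 𝔽_2: h(0) = 0 → root; h(1) = 0 → root.
Linear factors from roots: (y), (y + 1).
Complete factorization: h(y) = (y + 1)·(y)^3.
Factor degrees with multiplicity: 1 + 1 + 1 + 1 = 4.

1, 1, 1, 1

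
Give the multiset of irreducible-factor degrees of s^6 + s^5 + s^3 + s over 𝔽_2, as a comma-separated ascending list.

Write f(s) = s^6 + s^5 + s^3 + s.
Roots in 𝔽_2: f(0) = 0 → root; f(1) = 0 → root.
Linear factors from roots: (s), (s + 1).
Complete factorization: f(s) = (s)·(s + 1)·(s^4 + s + 1).
Factor degrees with multiplicity: 1 + 1 + 4 = 6.

1, 1, 4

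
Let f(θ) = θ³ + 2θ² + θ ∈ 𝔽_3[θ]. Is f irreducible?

Check for roots in 𝔽_3: f(0) = 0 → root; f(1) = 1; f(2) = 0 → root.
f(0) = 0, so (θ) divides f(θ); f is reducible.

No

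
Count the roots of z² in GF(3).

Write g(z) = z².
Evaluate at each of the 3 elements of GF(3):
g(0) = 0 → root; g(1) = 1; g(2) = 1.
Roots: {0}.

1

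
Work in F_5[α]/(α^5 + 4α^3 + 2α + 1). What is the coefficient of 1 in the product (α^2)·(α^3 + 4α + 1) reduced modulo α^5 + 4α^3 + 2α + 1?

Multiply in F_5[α]: (α^2)·(α^3 + 4α + 1) = α^5 + 4α^3 + α^2.
Reduce using α^5 ≡ α^3 + 3α + 4 (mod α^5 + 4α^3 + 2α + 1).
Reduced: α^2 + 3α + 4.

4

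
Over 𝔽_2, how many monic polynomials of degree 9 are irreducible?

The number of monic irreducibles of degree 9 over GF(2) is (1/9)·Σ_{d∣9} μ(9/d) 2^d.
Divisors of 9: 1, 3, 9; μ(9/d) for each: 0, -1, 1.
Σ = − 2^3 + 2^9 = 504.
N = 504/9 = 56.

56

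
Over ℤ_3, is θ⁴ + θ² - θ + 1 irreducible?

Write h(θ) = θ⁴ + θ² - θ + 1.
Check for roots in ℤ_3: h(0) = 1; h(1) = 2; h(2) = 1.
No roots, so no linear factors.
Monic irreducibles of degree 2 over GF(3): θ² + 1, θ² + θ - 1, θ² - θ - 1.
None of them divide h (all give nonzero remainder).
No irreducible factor of degree ≤ 2 exists, so h is irreducible over GF(3).

Yes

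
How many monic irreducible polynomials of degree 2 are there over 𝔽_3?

3

x^(3^2) − x is the product of all monic irreducibles of degree dividing 2; Möbius inversion gives N = (1/2) Σ μ(2/d)·3^d.
Divisors of 2: 1, 2; μ(2/d) for each: -1, 1.
Σ = − 3^1 + 3^2 = 6.
N = 6/2 = 3.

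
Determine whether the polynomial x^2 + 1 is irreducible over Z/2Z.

Write g(x) = x^2 + 1.
Check for roots in Z/2Z: g(0) = 1; g(1) = 0 → root.
g(1) = 0, so (x − 1) divides g(x); g is reducible.

No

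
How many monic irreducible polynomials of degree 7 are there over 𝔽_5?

The number of monic irreducibles of degree 7 over GF(5) is (1/7)·Σ_{d∣7} μ(7/d) 5^d.
Divisors of 7: 1, 7; μ(7/d) for each: -1, 1.
Σ = − 5^1 + 5^7 = 78120.
N = 78120/7 = 11160.

11160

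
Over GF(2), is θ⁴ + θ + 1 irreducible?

Yes

Write P(θ) = θ⁴ + θ + 1.
Check for roots in GF(2): P(0) = 1; P(1) = 1.
No roots, so no linear factors.
Monic irreducibles of degree 2 over GF(2): θ² + θ + 1.
None of them divide P (all give nonzero remainder).
No irreducible factor of degree ≤ 2 exists, so P is irreducible over GF(2).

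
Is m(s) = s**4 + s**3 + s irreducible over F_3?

No

Check for roots in F_3: m(0) = 0 → root; m(1) = 0 → root; m(2) = 2.
m(0) = 0, so (s) divides m(s); m is reducible.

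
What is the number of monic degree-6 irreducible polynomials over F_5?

x^(5^6) − x is the product of all monic irreducibles of degree dividing 6; Möbius inversion gives N = (1/6) Σ μ(6/d)·5^d.
Divisors of 6: 1, 2, 3, 6; μ(6/d) for each: 1, -1, -1, 1.
Σ = 5^1 − 5^2 − 5^3 + 5^6 = 15480.
N = 15480/6 = 2580.

2580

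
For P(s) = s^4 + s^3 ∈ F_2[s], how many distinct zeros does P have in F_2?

2

Evaluate at each of the 2 elements of F_2:
P(0) = 0 → root; P(1) = 0 → root.
Roots: {0, 1}.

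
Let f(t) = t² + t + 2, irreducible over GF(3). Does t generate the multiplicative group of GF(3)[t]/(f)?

|GF(3^2)^×| = 3^2 − 1 = 8. Prime factorization: 8 = 2^3.
f is primitive ⇔ t has order 8 in GF(3)[t]/(f), i.e. t^(8/q) ≠ 1 for each prime q | 8.
t^(4) mod f = 2.
None equal 1, so t has full order 8; f is primitive.

Yes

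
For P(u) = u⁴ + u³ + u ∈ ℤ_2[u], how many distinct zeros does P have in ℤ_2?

Evaluate at each of the 2 elements of ℤ_2:
P(0) = 0 → root; P(1) = 1.
Roots: {0}.

1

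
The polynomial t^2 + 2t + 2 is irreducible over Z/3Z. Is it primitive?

Yes

Write f(t) = t^2 + 2t + 2.
|GF(3^2)^×| = 3^2 − 1 = 8. Prime factorization: 8 = 2^3.
f is primitive ⇔ t has order 8 in GF(3)[t]/(f), i.e. t^(8/q) ≠ 1 for each prime q | 8.
t^(4) mod f = 2.
None equal 1, so t has full order 8; f is primitive.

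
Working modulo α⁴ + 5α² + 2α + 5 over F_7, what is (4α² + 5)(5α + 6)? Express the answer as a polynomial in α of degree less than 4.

Multiply in F_7[α]: (4α² + 5)·(5α + 6) = 6α³ + 3α² + 4α + 2.
Reduced: 6α³ + 3α² + 4α + 2.

6α^3 + 3α^2 + 4α + 2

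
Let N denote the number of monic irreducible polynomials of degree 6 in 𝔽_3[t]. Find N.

116

x^(3^6) − x is the product of all monic irreducibles of degree dividing 6; Möbius inversion gives N = (1/6) Σ μ(6/d)·3^d.
Divisors of 6: 1, 2, 3, 6; μ(6/d) for each: 1, -1, -1, 1.
Σ = 3^1 − 3^2 − 3^3 + 3^6 = 696.
N = 696/6 = 116.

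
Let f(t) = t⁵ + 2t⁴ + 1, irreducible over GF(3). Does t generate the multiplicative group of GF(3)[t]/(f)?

Yes

|GF(3^5)^×| = 3^5 − 1 = 242. Prime factorization: 242 = 2·11^2.
f is primitive ⇔ t has order 242 in GF(3)[t]/(f), i.e. t^(242/q) ≠ 1 for each prime q | 242.
t^(121) mod f = 2.
t^(22) mod f = 2t² + 2t + 1.
None equal 1, so t has full order 242; f is primitive.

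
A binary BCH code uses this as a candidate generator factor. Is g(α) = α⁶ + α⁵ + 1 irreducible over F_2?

Yes

Check for roots in F_2: g(0) = 1; g(1) = 1.
No roots, so no linear factors.
Monic irreducibles of degree 2 over GF(2): α² + α + 1.
None of them divide g (all give nonzero remainder).
Monic irreducibles of degree 3 over GF(2): α³ + α + 1, α³ + α² + 1.
None of them divide g (all give nonzero remainder).
No irreducible factor of degree ≤ 3 exists, so g is irreducible over GF(2).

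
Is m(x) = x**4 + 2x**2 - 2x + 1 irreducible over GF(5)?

Check for roots in GF(5): m(0) = 1; m(1) = 2; m(2) = 1; m(3) = 4; m(4) = 1.
No roots, so no linear factors.
Degree-2 irreducible divisors: test the 10 monic irreducibles of degree 2 over GF(5).
None of them divide m (all give nonzero remainder).
No irreducible factor of degree ≤ 2 exists, so m is irreducible over GF(5).

Yes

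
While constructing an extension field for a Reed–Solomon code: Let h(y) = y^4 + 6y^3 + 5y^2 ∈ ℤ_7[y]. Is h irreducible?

No

Check for roots in ℤ_7: h(0) = 0 → root; h(1) = 5; h(2) = 0 → root; h(3) = 1; h(4) = 6; h(5) = 2; h(6) = 0 → root.
h(0) = 0, so (y) divides h(y); h is reducible.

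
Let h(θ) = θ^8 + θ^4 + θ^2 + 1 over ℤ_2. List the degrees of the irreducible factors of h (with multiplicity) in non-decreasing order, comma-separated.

Roots in ℤ_2: h(0) = 1; h(1) = 0 → root.
Linear factors from roots: (θ + 1).
Complete factorization: h(θ) = (θ + 1)^2·(θ^3 + θ^2 + 1)^2.
Factor degrees with multiplicity: 1 + 1 + 3 + 3 = 8.

1, 1, 3, 3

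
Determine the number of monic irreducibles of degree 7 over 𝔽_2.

18

x^(2^7) − x is the product of all monic irreducibles of degree dividing 7; Möbius inversion gives N = (1/7) Σ μ(7/d)·2^d.
Divisors of 7: 1, 7; μ(7/d) for each: -1, 1.
Σ = − 2^1 + 2^7 = 126.
N = 126/7 = 18.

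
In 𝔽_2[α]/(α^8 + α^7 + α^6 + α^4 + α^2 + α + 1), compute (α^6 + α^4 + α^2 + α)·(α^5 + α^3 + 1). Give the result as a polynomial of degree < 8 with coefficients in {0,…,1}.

Multiply in 𝔽_2[α]: (α^6 + α^4 + α^2 + α)·(α^5 + α^3 + 1) = α^11 + α^5 + α^2 + α.
Reduce using α^8 ≡ α^7 + α^6 + α^4 + α^2 + α + 1 (mod α^8 + α^7 + α^6 + α^4 + α^2 + α + 1).
Reduced: α^4 + α^2 + 1.

α^4 + α^2 + 1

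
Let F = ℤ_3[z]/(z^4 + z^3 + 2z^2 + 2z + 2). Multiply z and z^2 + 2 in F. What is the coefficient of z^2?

0

Multiply in ℤ_3[z]: (z)·(z^2 + 2) = z^3 + 2z.
Reduced: z^3 + 2z.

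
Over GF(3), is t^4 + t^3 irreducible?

No

Write m(t) = t^4 + t^3.
Check for roots in GF(3): m(0) = 0 → root; m(1) = 2; m(2) = 0 → root.
m(0) = 0, so (t) divides m(t); m is reducible.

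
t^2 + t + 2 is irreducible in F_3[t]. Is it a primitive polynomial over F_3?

Write f(t) = t^2 + t + 2.
|GF(3^2)^×| = 3^2 − 1 = 8. Prime factorization: 8 = 2^3.
f is primitive ⇔ t has order 8 in GF(3)[t]/(f), i.e. t^(8/q) ≠ 1 for each prime q | 8.
t^(4) mod f = 2.
None equal 1, so t has full order 8; f is primitive.

Yes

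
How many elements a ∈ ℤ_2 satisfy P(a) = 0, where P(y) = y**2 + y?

2

Evaluate at each of the 2 elements of ℤ_2:
P(0) = 0 → root; P(1) = 0 → root.
Roots: {0, 1}.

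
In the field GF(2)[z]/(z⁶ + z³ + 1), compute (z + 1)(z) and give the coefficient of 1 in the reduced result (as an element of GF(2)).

Multiply in GF(2)[z]: (z + 1)·(z) = z² + z.
Reduced: z² + z.

0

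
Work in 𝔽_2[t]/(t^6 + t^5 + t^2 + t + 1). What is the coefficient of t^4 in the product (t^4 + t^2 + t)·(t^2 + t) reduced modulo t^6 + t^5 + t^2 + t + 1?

Multiply in 𝔽_2[t]: (t^4 + t^2 + t)·(t^2 + t) = t^6 + t^5 + t^4 + t^2.
Reduce using t^6 ≡ t^5 + t^2 + t + 1 (mod t^6 + t^5 + t^2 + t + 1).
Reduced: t^4 + t + 1.

1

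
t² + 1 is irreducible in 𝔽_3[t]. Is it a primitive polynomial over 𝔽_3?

No

Write f(t) = t² + 1.
|GF(3^2)^×| = 3^2 − 1 = 8. Prime factorization: 8 = 2^3.
f is primitive ⇔ t has order 8 in GF(3)[t]/(f), i.e. t^(8/q) ≠ 1 for each prime q | 8.
t^(4) mod f = 1
Since t^(4) = 1, the order of t divides 4 < 8; not primitive.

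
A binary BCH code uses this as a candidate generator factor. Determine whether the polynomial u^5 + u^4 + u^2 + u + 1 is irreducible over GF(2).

Write P(u) = u^5 + u^4 + u^2 + u + 1.
Check for roots in GF(2): P(0) = 1; P(1) = 1.
No roots, so no linear factors.
Monic irreducibles of degree 2 over GF(2): u^2 + u + 1.
None of them divide P (all give nonzero remainder).
No irreducible factor of degree ≤ 2 exists, so P is irreducible over GF(2).

Yes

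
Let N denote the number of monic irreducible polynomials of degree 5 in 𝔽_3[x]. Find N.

The number of monic irreducibles of degree 5 over GF(3) is (1/5)·Σ_{d∣5} μ(5/d) 3^d.
Divisors of 5: 1, 5; μ(5/d) for each: -1, 1.
Σ = − 3^1 + 3^5 = 240.
N = 240/5 = 48.

48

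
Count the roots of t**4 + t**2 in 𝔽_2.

2

Write f(t) = t**4 + t**2.
Evaluate at each of the 2 elements of 𝔽_2:
f(0) = 0 → root; f(1) = 0 → root.
Roots: {0, 1}.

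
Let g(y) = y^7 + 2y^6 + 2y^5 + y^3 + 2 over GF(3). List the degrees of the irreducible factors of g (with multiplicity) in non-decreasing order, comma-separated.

Roots in GF(3): g(0) = 2; g(1) = 2; g(2) = 0 → root.
Linear factors from roots: (y + 1).
Complete factorization: g(y) = (y + 1)·(y^2 + y + 2)·(y^2 + 1)^2.
Factor degrees with multiplicity: 1 + 2 + 2 + 2 = 7.

1, 2, 2, 2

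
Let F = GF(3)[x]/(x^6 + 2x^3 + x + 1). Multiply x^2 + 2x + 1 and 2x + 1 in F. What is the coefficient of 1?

Multiply in GF(3)[x]: (x^2 + 2x + 1)·(2x + 1) = 2x^3 + 2x^2 + x + 1.
Reduced: 2x^3 + 2x^2 + x + 1.

1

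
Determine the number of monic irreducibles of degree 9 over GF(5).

Gauss's count: N_{5}(9) = (1/9) Σ_{d|9} μ(9/d)·5^d.
Divisors of 9: 1, 3, 9; μ(9/d) for each: 0, -1, 1.
Σ = − 5^3 + 5^9 = 1953000.
N = 1953000/9 = 217000.

217000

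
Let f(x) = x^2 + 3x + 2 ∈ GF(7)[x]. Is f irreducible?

No

Check for roots in GF(7): f(0) = 2; f(1) = 6; f(2) = 5; f(3) = 6; f(4) = 2; f(5) = 0 → root; f(6) = 0 → root.
f(5) = 0, so (x − 5) divides f(x); f is reducible.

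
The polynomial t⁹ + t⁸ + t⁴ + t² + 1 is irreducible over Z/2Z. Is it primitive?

Yes

Write f(t) = t⁹ + t⁸ + t⁴ + t² + 1.
|GF(2^9)^×| = 2^9 − 1 = 511. Prime factorization: 511 = 7·73.
f is primitive ⇔ t has order 511 in GF(2)[t]/(f), i.e. t^(511/q) ≠ 1 for each prime q | 511.
t^(73) mod f = t⁷ + t⁶ + t⁵ + t⁴ + t³ + 1.
t^(7) mod f = t⁷.
None equal 1, so t has full order 511; f is primitive.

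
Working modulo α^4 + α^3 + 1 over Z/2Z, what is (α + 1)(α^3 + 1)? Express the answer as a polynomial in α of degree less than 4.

Multiply in Z/2Z[α]: (α + 1)·(α^3 + 1) = α^4 + α^3 + α + 1.
Reduce using α^4 ≡ α^3 + 1 (mod α^4 + α^3 + 1).
Reduced: α.

α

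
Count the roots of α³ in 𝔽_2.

1

Write f(α) = α³.
Evaluate at each of the 2 elements of 𝔽_2:
f(0) = 0 → root; f(1) = 1.
Roots: {0}.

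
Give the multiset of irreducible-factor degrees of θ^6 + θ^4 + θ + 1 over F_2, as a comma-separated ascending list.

Write g(θ) = θ^6 + θ^4 + θ + 1.
Roots in F_2: g(0) = 1; g(1) = 0 → root.
Linear factors from roots: (θ + 1).
Complete factorization: g(θ) = (θ + 1)·(θ^2 + θ + 1)·(θ^3 + θ + 1).
Factor degrees with multiplicity: 1 + 2 + 3 = 6.

1, 2, 3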